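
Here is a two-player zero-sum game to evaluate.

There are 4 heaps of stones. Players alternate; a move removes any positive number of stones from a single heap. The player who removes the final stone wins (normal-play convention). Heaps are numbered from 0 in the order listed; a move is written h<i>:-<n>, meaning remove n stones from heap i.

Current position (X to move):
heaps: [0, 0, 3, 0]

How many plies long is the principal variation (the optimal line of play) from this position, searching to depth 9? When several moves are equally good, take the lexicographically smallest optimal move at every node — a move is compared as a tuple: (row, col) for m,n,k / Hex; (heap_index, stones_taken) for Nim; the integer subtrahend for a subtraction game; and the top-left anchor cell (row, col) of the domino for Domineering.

ply 1, X at (0,0,3,0) | h2:-1=-1→(0,0,2,0); h2:-2=-1→(0,0,1,0); h2:-3=+1→(0,0,0,0)*
ply 2: (0,0,0,0) is terminal -1 (O); from (0,0,3,0) depth 9

PV length from [(0,0,3,0)]: 1 ply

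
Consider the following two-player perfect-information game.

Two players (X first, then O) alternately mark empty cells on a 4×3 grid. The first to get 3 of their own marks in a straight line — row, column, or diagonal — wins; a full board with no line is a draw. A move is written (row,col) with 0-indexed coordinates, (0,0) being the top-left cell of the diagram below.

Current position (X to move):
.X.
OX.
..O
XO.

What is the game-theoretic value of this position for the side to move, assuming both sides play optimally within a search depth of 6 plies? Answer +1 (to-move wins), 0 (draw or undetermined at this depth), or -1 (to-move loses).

p1 X@[.X./OX./..O/XO.]: (0,0)[XX./OX./..O/XO.]+1* (0,2)[.XX/OX./..O/XO.]+1 (1,2)[.X./OXX/..O/XO.]-1 (2,0)[.X./OX./X.O/XO.]+1 (2,1)[.X./OX./.XO/XO.]+1 (3,2)[.X./OX./..O/XOX]+0
p2 O@[XX./OX./..O/XO.]: (0,2)[XXO/OX./..O/XO.]-1* (1,2)[XX./OXO/..O/XO.]-1 (2,0)[XX./OX./O.O/XO.]-1 (2,1)[XX./OX./.OO/XO.]-1 (3,2)[XX./OX./..O/XOO]-1
p3 X@[XXO/OX./..O/XO.]: (1,2)[XXO/OXX/..O/XO.]-1 (2,0)[XXO/OX./X.O/XO.]-1 (2,1)[XXO/OX./.XO/XO.]+1* (3,2)[XXO/OX./..O/XOX]-1
p4 O@[XXO/OX./.XO/XO.] terminal -1; root [.X./OX./..O/XO.] d6

value(.X./OX./..O/XO., X) = +1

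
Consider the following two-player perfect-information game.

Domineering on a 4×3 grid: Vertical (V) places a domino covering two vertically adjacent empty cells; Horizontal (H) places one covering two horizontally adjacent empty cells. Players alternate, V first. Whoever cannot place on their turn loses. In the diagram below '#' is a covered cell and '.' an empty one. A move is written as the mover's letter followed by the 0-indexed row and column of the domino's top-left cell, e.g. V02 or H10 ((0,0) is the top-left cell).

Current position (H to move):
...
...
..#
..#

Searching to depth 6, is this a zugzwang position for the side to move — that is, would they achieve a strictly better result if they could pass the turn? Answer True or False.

p1 H@[.../.../..#/..#]: H00[##./.../..#/..#]-1* H01[.##/.../..#/..#]-1 H10[.../##./..#/..#]-1 H11[.../.##/..#/..#]-1 H20[.../.../###/..#]-1 H30[.../.../..#/###]-1
p2 V@[##./.../..#/..#]: V02[###/..#/..#/..#]-1 V10[##./#../#.#/..#]+1* V11[##./.#./.##/..#]+1 V20[##./.../#.#/#.#]+1 V21[##./.../.##/.##]+1
p3 H@[##./#../#.#/..#]: H11[##./###/#.#/..#]-1* H30[##./#../#.#/###]-1
p4 V@[##./###/#.#/..#]: V21[##./###/###/.##]+1*
p5 H@[##./###/###/.##] terminal -1; root [.../.../..#/..#] d6
suppose H passes — search the same position with V to move:
pass> p1 V@[.../.../..#/..#]: V00[#../#../..#/..#]+1* V01[.#./.#./..#/..#]+1 V02[..#/..#/..#/..#]+1 V10[.../#../#.#/..#]-1 V11[.../.#./.##/..#]+1 V20[.../.../#.#/#.#]+1 V21[.../.../.##/.##]+1
pass> p2 H@[#../#../..#/..#]: H01[###/#../..#/..#]-1* H11[#../###/..#/..#]-1 H20[#../#../###/..#]-1 H30[#../#../..#/###]-1
pass> p3 V@[###/#../..#/..#]: V11[###/##./.##/..#]-1 V20[###/#../#.#/#.#]+1* V21[###/#../.##/.##]+1
pass> p4 H@[###/#../#.#/#.#]: H11[###/###/#.#/#.#]-1*
pass> p5 V@[###/###/#.#/#.#]: V21[###/###/###/###]+1*
pass> p6 H@[###/###/###/###] terminal -1; root [.../.../..#/..#] d6
for H: play -1, pass -1

zugzwang(.../.../..#/..#, H) = False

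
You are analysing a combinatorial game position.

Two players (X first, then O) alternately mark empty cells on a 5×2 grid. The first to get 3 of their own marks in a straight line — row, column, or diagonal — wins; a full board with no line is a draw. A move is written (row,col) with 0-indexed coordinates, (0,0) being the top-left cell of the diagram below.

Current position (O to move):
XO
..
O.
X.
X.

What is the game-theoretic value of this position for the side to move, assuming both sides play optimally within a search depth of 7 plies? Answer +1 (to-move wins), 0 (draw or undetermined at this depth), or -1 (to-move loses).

[XO/../O./X./X.] O move#1: (1,0):+0/XO/O./O./X./X.*, (1,1):+0/XO/.O/O./X./X., (2,1):+0/XO/../OO/X./X., (3,1):+0/XO/../O./XO/X., (4,1):+0/XO/../O./X./XO
[XO/O./O./X./X.] X move#2: (1,1):+0/XO/OX/O./X./X.*, (2,1):+0/XO/O./OX/X./X., (3,1):+0/XO/O./O./XX/X., (4,1):+0/XO/O./O./X./XX
[XO/OX/O./X./X.] O move#3: (2,1):+0/XO/OX/OO/X./X.*, (3,1):+0/XO/OX/O./XO/X., (4,1):+0/XO/OX/O./X./XO
[XO/OX/OO/X./X.] X move#4: (3,1):+0/XO/OX/OO/XX/X.*, (4,1):+0/XO/OX/OO/X./XX
[XO/OX/OO/XX/X.] O move#5: (4,1):+0/XO/OX/OO/XX/XO*
[XO/OX/OO/XX/XO] end (terminal +0, X#6); searched XO/../O./X./X. to 7

value(XO/../O./X./X., O) = 0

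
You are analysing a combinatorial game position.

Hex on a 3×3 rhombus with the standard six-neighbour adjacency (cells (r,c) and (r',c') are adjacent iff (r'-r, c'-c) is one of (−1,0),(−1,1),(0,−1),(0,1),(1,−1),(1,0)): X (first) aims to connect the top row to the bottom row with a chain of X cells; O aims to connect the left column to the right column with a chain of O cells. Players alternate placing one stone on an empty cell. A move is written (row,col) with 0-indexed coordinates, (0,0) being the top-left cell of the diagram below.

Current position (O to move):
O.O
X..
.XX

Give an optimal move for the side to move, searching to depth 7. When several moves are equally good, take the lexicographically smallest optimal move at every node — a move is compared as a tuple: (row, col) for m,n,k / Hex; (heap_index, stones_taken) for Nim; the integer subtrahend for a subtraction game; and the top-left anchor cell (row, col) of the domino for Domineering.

[O.O/X../.XX] O move#1: (0,1):+1/OOO/X../.XX*, (1,1):+1/O.O/XO./.XX, (1,2):-1/O.O/X.O/.XX, (2,0):+1/O.O/X../OXX
[OOO/X../.XX] end (terminal -1, X#2); searched O.O/X../.XX to 7

O's best at [O.O/X../.XX]: (0,1)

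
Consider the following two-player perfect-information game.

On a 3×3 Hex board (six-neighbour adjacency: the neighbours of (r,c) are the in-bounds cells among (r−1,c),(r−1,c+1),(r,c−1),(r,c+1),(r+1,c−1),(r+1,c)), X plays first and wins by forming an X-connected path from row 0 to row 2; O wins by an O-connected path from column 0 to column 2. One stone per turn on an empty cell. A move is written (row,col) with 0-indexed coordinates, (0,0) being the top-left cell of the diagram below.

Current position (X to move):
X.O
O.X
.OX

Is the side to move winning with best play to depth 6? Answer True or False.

ply 1, X at X.O/O.X/.OX | (0,1)=-1→XXO/O.X/.OX*; (1,1)=-1→X.O/OXX/.OX; (2,0)=-1→X.O/O.X/XOX
ply 2, O at XXO/O.X/.OX | (1,1)=+1→XXO/OOX/.OX*; (2,0)=-1→XXO/O.X/OOX
ply 3: XXO/OOX/.OX is terminal -1 (X); from X.O/O.X/.OX depth 6

X winning at [X.O/O.X/.OX]: False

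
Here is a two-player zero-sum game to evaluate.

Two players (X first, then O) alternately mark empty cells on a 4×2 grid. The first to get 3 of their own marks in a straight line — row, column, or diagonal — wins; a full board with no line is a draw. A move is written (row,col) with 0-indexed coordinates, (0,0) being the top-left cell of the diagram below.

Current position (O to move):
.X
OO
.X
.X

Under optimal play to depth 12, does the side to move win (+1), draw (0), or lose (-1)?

p1 O@[.X/OO/.X/.X]: (0,0)[OX/OO/.X/.X]+0 (2,0)[.X/OO/OX/.X]+1* (3,0)[.X/OO/.X/OX]+0
p2 X@[.X/OO/OX/.X]: (0,0)[XX/OO/OX/.X]-1* (3,0)[.X/OO/OX/XX]-1
p3 O@[XX/OO/OX/.X]: (3,0)[XX/OO/OX/OX]+1*
p4 X@[XX/OO/OX/OX] terminal -1; root [.X/OO/.X/.X] d12

value(.X/OO/.X/.X, O) = +1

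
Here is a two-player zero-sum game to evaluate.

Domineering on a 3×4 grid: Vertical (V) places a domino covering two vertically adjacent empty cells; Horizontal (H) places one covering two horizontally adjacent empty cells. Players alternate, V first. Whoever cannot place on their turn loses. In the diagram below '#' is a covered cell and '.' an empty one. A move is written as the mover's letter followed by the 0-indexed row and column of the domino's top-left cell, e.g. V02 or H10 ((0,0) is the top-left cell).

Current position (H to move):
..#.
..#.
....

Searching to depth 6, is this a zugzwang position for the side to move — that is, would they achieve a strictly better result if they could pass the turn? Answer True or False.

zugzwang(..#./..#./...., H) = False

[..#./..#./....] H move#1: H00:-1/###./..#./...., H10:+1/..#./###./....*, H20:-1/..#./..#./##.., H21:-1/..#./..#./.##., H22:-1/..#./..#./..##
[..#./###./....] V move#2: V03:-1/..##/####/....*, V13:-1/..#./####/...#
[..##/####/....] H move#3: H00:+1/####/####/....*, H20:+1/..##/####/##.., H21:+1/..##/####/.##., H22:+1/..##/####/..##
[####/####/....] end (terminal -1, V#4); searched ..#./..#./.... to 6
pass branch (V moves first from the same position):
  | [..#./..#./....] V move#1: V00:+1/#.#./#.#./....*, V01:+1/.##./.##./...., V03:-1/..##/..##/...., V10:+1/..#./#.#./#..., V11:+1/..#./.##./.#.., V13:-1/..#./..##/...#
  | [#.#./#.#./....] H move#2: H20:-1/#.#./#.#./##..*, H21:-1/#.#./#.#./.##., H22:-1/#.#./#.#./..##
  | [#.#./#.#./##..] V move#3: V01:+1/###./###./##..*, V03:+1/#.##/#.##/##.., V13:+1/#.#./#.##/##.#
  | [###./###./##..] H move#4: H22:-1/###./###./####*
  | [###./###./####] V move#5: V03:+1/####/####/####*
  | [####/####/####] end (terminal -1, H#6); searched ..#./..#./.... to 6
H moving scores +1; H passing scores -1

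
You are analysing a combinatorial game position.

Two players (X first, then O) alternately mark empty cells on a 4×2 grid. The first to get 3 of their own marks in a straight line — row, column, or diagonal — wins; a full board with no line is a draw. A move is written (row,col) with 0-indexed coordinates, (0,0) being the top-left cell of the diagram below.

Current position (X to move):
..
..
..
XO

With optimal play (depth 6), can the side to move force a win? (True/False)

X winning at [../../../XO]: False

ply 1, X at ../../../XO | (0,0)=+0→X./../../XO*; (0,1)=+0→.X/../../XO; (1,0)=+0→../X./../XO; (1,1)=+0→../.X/../XO; (2,0)=+0→../../X./XO; (2,1)=+0→../../.X/XO
ply 2, O at X./../../XO | (0,1)=+0→XO/../../XO*; (1,0)=+0→X./O./../XO; (1,1)=+0→X./.O/../XO; (2,0)=+0→X./../O./XO; (2,1)=+0→X./../.O/XO
ply 3, X at XO/../../XO | (1,0)=+0→XO/X./../XO*; (1,1)=+0→XO/.X/../XO; (2,0)=+0→XO/../X./XO; (2,1)=+0→XO/../.X/XO
ply 4, O at XO/X./../XO | (1,1)=-1→XO/XO/../XO; (2,0)=+0→XO/X./O./XO*; (2,1)=-1→XO/X./.O/XO
ply 5, X at XO/X./O./XO | (1,1)=+0→XO/XX/O./XO*; (2,1)=+0→XO/X./OX/XO
ply 6, O at XO/XX/O./XO | (2,1)=+0→XO/XX/OO/XO*
ply 7: XO/XX/OO/XO is terminal +0 (X); from ../../../XO depth 6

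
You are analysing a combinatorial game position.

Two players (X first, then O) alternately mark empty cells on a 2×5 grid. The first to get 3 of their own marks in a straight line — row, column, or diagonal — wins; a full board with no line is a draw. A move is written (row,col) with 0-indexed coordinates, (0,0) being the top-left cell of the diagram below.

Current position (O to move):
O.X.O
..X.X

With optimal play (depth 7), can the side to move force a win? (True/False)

p1 O@[O.X.O/..X.X]: (0,1)[OOX.O/..X.X]-1 (0,3)[O.XOO/..X.X]-1 (1,0)[O.X.O/O.X.X]-1 (1,1)[O.X.O/.OX.X]-1 (1,3)[O.X.O/..XOX]+0*
p2 X@[O.X.O/..XOX]: (0,1)[OXX.O/..XOX]+0* (0,3)[O.XXO/..XOX]+0 (1,0)[O.X.O/X.XOX]+0 (1,1)[O.X.O/.XXOX]+0
p3 O@[OXX.O/..XOX]: (0,3)[OXXOO/..XOX]+0* (1,0)[OXX.O/O.XOX]-1 (1,1)[OXX.O/.OXOX]-1
p4 X@[OXXOO/..XOX]: (1,0)[OXXOO/X.XOX]+0* (1,1)[OXXOO/.XXOX]+0
p5 O@[OXXOO/X.XOX]: (1,1)[OXXOO/XOXOX]+0*
p6 X@[OXXOO/XOXOX] terminal +0; root [O.X.O/..X.X] d7

O winning at [O.X.O/..X.X]: False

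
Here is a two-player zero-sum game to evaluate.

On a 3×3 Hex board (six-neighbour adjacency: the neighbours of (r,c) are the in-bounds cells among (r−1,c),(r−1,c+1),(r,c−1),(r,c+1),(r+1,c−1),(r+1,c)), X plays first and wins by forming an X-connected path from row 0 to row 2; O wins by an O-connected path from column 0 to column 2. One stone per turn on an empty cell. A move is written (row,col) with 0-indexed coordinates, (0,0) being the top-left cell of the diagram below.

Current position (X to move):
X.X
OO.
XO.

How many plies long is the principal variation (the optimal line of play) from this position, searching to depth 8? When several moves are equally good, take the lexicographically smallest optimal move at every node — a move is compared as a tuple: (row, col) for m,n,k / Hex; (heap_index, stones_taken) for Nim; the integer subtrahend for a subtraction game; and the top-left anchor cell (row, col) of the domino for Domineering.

PV length from [X.X/OO./XO.]: 2 plies

p1 X@[X.X/OO./XO.]: (0,1)[XXX/OO./XO.]-1* (1,2)[X.X/OOX/XO.]-1 (2,2)[X.X/OO./XOX]-1
p2 O@[XXX/OO./XO.]: (1,2)[XXX/OOO/XO.]+1* (2,2)[XXX/OO./XOO]+1
p3 X@[XXX/OOO/XO.] terminal -1; root [X.X/OO./XO.] d8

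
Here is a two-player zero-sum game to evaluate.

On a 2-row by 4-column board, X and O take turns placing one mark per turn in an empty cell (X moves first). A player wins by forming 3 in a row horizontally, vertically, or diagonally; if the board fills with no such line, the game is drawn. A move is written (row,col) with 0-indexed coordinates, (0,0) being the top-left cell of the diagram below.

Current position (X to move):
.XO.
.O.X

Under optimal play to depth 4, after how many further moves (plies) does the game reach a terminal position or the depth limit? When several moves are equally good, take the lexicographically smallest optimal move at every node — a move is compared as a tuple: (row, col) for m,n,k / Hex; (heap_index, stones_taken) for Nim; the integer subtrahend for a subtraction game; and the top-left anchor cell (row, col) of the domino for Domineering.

ply 1, X at .XO./.O.X | (0,0)=+0→XXO./.O.X*; (0,3)=+0→.XOX/.O.X; (1,0)=+0→.XO./XO.X; (1,2)=+0→.XO./.OXX
ply 2, O at XXO./.O.X | (0,3)=+0→XXOO/.O.X*; (1,0)=+0→XXO./OO.X; (1,2)=+0→XXO./.OOX
ply 3, X at XXOO/.O.X | (1,0)=+0→XXOO/XO.X*; (1,2)=+0→XXOO/.OXX
ply 4, O at XXOO/XO.X | (1,2)=+0→XXOO/XOOX*
ply 5: XXOO/XOOX is terminal +0 (X); from .XO./.O.X depth 4

PV length from [.XO./.O.X]: 4 plies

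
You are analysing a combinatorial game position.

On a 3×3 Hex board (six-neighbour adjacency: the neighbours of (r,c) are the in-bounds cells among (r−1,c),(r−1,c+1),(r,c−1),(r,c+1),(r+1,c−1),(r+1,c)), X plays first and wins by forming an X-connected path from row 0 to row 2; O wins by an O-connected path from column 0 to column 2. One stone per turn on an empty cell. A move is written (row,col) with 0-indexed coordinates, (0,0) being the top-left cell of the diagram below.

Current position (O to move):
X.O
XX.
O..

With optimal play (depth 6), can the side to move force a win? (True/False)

[X.O/XX./O..] O move#1: (0,1):-1/XOO/XX./O.., (1,2):-1/X.O/XXO/O.., (2,1):+1/X.O/XX./OO.*, (2,2):-1/X.O/XX./O.O
[X.O/XX./OO.] X move#2: (0,1):-1/XXO/XX./OO.*, (1,2):-1/X.O/XXX/OO., (2,2):-1/X.O/XX./OOX
[XXO/XX./OO.] O move#3: (1,2):+1/XXO/XXO/OO.*, (2,2):+1/XXO/XX./OOO
[XXO/XXO/OO.] end (terminal -1, X#4); searched X.O/XX./O.. to 6

O winning at [X.O/XX./O..]: True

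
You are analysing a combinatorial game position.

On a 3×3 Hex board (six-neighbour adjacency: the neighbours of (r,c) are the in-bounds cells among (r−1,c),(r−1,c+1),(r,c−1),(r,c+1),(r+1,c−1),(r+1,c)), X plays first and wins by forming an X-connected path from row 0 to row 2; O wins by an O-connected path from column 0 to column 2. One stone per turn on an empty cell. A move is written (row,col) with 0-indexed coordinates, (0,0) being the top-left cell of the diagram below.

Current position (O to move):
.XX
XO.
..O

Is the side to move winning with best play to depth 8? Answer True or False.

ply 1, O at .XX/XO./..O | (0,0)=-1→OXX/XO./..O; (1,2)=-1→.XX/XOO/..O; (2,0)=+1→.XX/XO./O.O*; (2,1)=-1→.XX/XO./.OO
ply 2, X at .XX/XO./O.O | (0,0)=-1→XXX/XO./O.O*; (1,2)=-1→.XX/XOX/O.O; (2,1)=-1→.XX/XO./OXO
ply 3, O at XXX/XO./O.O | (1,2)=+1→XXX/XOO/O.O*; (2,1)=+1→XXX/XO./OOO
ply 4: XXX/XOO/O.O is terminal -1 (X); from .XX/XO./..O depth 8

O winning at [.XX/XO./..O]: True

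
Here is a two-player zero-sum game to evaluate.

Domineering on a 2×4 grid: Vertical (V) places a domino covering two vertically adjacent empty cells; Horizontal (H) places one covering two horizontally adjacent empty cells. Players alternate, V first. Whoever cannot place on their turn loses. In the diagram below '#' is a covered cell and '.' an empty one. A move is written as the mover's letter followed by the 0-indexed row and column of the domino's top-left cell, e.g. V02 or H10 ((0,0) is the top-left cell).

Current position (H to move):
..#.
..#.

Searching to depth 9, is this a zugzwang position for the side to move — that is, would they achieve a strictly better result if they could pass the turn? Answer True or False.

zugzwang(..#./..#., H) = False

[..#./..#.] H move#1: H00:+1/###./..#.*, H10:+1/..#./###.
[###./..#.] V move#2: V03:-1/####/..##*
[####/..##] H move#3: H10:+1/####/####*
[####/####] end (terminal -1, V#4); searched ..#./..#. to 9
if H skipped the turn, V would face:
~ [..#./..#.] V move#1: V00:+1/#.#./#.#.*, V01:+1/.##./.##., V03:-1/..##/..##
~ [#.#./#.#.] end (terminal -1, H#2); searched ..#./..#. to 9
compare (H): move=+1 vs pass=-1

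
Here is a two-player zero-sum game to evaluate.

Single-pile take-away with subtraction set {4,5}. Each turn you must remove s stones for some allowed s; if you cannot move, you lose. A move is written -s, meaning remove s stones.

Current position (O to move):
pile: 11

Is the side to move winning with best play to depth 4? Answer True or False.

p1 O@[11]: -4[7]-1* -5[6]-1
p2 X@[7]: -4[3]+1* -5[2]+1
p3 O@[3] terminal -1; root [11] d4

O winning at [11]: False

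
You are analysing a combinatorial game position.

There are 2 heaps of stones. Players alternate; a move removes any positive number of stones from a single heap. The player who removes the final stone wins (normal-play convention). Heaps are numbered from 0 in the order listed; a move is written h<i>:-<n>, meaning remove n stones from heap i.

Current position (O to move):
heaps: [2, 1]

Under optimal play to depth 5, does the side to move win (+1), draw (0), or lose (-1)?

[(2,1)] O move#1: h0:-1:+1/(1,1)*, h0:-2:-1/(0,1), h1:-1:-1/(2,0)
[(1,1)] X move#2: h0:-1:-1/(0,1)*, h1:-1:-1/(1,0)
[(0,1)] O move#3: h1:-1:+1/(0,0)*
[(0,0)] end (terminal -1, X#4); searched (2,1) to 5

value((2,1), O) = +1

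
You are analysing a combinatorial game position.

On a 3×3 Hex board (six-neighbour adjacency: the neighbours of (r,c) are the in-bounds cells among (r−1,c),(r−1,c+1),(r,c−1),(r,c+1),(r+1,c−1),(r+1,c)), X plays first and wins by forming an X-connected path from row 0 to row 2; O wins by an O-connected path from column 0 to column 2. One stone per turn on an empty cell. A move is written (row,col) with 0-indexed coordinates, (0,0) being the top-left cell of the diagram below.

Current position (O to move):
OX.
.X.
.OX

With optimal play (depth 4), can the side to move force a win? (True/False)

[OX./.X./.OX] O move#1: (0,2):-1/OXO/.X./.OX*, (1,0):-1/OX./OX./.OX, (1,2):-1/OX./.XO/.OX, (2,0):-1/OX./.X./OOX
[OXO/.X./.OX] X move#2: (1,0):+1/OXO/XX./.OX*, (1,2):+1/OXO/.XX/.OX, (2,0):+1/OXO/.X./XOX
[OXO/XX./.OX] O move#3: (1,2):-1/OXO/XXO/.OX*, (2,0):-1/OXO/XX./OOX
[OXO/XXO/.OX] X move#4: (2,0):+1/OXO/XXO/XOX*
[OXO/XXO/XOX] end (terminal -1, O#5); searched OX./.X./.OX to 4

O winning at [OX./.X./.OX]: False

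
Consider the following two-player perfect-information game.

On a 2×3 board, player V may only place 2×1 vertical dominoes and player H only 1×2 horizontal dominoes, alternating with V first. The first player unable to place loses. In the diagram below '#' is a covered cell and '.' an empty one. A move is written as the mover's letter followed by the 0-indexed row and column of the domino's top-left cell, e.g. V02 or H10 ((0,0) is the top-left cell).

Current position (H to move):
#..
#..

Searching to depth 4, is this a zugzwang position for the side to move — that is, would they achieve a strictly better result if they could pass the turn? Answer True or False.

zugzwang(#../#.., H) = False

[#../#..] H move#1: H01:+1/###/#..*, H11:+1/#../###
[###/#..] end (terminal -1, V#2); searched #../#.. to 4
pass branch (V moves first from the same position):
  | [#../#..] V move#1: V01:+1/##./##.*, V02:+1/#.#/#.#
  | [##./##.] end (terminal -1, H#2); searched #../#.. to 4
H moving scores +1; H passing scores -1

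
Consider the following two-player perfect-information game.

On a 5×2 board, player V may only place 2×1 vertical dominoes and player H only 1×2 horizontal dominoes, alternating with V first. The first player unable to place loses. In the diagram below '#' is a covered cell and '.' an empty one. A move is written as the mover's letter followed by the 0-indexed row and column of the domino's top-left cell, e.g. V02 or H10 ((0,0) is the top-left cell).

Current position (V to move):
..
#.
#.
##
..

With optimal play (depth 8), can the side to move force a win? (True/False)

[../#./#./##/..] V move#1: V01:-1/.#/##/#./##/..*, V11:-1/../##/##/##/..
[.#/##/#./##/..] H move#2: H40:+1/.#/##/#./##/##*
[.#/##/#./##/##] end (terminal -1, V#3); searched ../#./#./##/.. to 8

V winning at [../#./#./##/..]: False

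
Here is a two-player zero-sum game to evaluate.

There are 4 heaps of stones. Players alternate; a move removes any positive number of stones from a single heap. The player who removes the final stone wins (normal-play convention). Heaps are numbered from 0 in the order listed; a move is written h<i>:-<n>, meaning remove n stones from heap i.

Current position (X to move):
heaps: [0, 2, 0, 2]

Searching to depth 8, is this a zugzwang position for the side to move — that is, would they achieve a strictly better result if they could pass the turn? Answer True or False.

zugzwang((0,2,0,2), X) = True

[(0,2,0,2)] X move#1: h1:-1:-1/(0,1,0,2)*, h1:-2:-1/(0,0,0,2), h3:-1:-1/(0,2,0,1), h3:-2:-1/(0,2,0,0)
[(0,1,0,2)] O move#2: h1:-1:-1/(0,0,0,2), h3:-1:+1/(0,1,0,1)*, h3:-2:-1/(0,1,0,0)
[(0,1,0,1)] X move#3: h1:-1:-1/(0,0,0,1)*, h3:-1:-1/(0,1,0,0)
[(0,0,0,1)] O move#4: h3:-1:+1/(0,0,0,0)*
[(0,0,0,0)] end (terminal -1, X#5); searched (0,2,0,2) to 8
pass branch (O moves first from the same position):
  | [(0,2,0,2)] O move#1: h1:-1:-1/(0,1,0,2)*, h1:-2:-1/(0,0,0,2), h3:-1:-1/(0,2,0,1), h3:-2:-1/(0,2,0,0)
  | [(0,1,0,2)] X move#2: h1:-1:-1/(0,0,0,2), h3:-1:+1/(0,1,0,1)*, h3:-2:-1/(0,1,0,0)
  | [(0,1,0,1)] O move#3: h1:-1:-1/(0,0,0,1)*, h3:-1:-1/(0,1,0,0)
  | [(0,0,0,1)] X move#4: h3:-1:+1/(0,0,0,0)*
  | [(0,0,0,0)] end (terminal -1, O#5); searched (0,2,0,2) to 8
X moving scores -1; X passing scores +1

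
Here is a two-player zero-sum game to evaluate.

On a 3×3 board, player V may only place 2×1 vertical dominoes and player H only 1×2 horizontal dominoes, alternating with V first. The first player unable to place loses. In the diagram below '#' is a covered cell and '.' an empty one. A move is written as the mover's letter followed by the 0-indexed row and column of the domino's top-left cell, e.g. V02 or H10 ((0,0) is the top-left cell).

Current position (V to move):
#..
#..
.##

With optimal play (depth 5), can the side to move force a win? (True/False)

V winning at [#../#../.##]: True

ply 1, V at #../#../.## | V01=+1→##./##./.##*; V02=+1→#.#/#.#/.##
ply 2: ##./##./.## is terminal -1 (H); from #../#../.## depth 5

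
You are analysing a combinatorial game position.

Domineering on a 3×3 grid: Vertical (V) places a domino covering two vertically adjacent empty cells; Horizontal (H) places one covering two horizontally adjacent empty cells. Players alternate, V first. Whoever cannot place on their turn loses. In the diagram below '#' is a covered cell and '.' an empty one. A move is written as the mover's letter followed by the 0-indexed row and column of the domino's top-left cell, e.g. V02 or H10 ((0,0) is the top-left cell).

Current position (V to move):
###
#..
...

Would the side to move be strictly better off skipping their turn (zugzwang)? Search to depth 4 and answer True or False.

ply 1, V at ###/#../... | V11=+1→###/##./.#.*; V12=-1→###/#.#/..#
ply 2: ###/##./.#. is terminal -1 (H); from ###/#../... depth 4
if V skipped the turn, H would face:
~ ply 1, H at ###/#../... | H11=+1→###/###/...*; H20=-1→###/#../##.; H21=+1→###/#../.##
~ ply 2: ###/###/... is terminal -1 (V); from ###/#../... depth 4
compare (V): move=+1 vs pass=-1

zugzwang(###/#../..., V) = False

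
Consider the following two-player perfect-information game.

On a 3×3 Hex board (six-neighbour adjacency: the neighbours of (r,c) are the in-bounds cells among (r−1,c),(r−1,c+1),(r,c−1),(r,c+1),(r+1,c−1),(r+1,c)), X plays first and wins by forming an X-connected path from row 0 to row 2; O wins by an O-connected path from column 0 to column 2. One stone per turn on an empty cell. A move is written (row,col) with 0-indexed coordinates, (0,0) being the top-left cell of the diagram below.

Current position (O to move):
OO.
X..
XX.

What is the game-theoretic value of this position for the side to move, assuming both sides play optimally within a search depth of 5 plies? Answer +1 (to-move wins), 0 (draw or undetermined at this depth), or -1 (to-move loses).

ply 1, O at OO./X../XX. | (0,2)=+1→OOO/X../XX.*; (1,1)=+1→OO./XO./XX.; (1,2)=+1→OO./X.O/XX.; (2,2)=-1→OO./X../XXO
ply 2: OOO/X../XX. is terminal -1 (X); from OO./X../XX. depth 5

value(OO./X../XX., O) = +1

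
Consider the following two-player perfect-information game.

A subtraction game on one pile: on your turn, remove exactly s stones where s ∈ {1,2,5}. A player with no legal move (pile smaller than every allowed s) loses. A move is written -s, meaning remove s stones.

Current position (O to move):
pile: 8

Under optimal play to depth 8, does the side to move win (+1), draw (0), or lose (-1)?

p1 O@[8]: -1[7]-1 -2[6]+1* -5[3]+1
p2 X@[6]: -1[5]-1* -2[4]-1 -5[1]-1
p3 O@[5]: -1[4]-1 -2[3]+1* -5[0]+1
p4 X@[3]: -1[2]-1* -2[1]-1
p5 O@[2]: -1[1]-1 -2[0]+1*
p6 X@[0] terminal -1; root [8] d8

value(8, O) = +1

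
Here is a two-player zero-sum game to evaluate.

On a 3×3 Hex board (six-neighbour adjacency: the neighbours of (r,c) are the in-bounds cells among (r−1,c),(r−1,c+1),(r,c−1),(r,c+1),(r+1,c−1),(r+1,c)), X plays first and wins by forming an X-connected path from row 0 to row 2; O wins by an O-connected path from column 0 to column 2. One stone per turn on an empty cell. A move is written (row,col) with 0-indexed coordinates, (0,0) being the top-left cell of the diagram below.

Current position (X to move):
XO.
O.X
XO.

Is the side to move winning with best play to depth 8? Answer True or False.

ply 1, X at XO./O.X/XO. | (0,2)=+1→XOX/O.X/XO.*; (1,1)=-1→XO./OXX/XO.; (2,2)=-1→XO./O.X/XOX
ply 2, O at XOX/O.X/XO. | (1,1)=-1→XOX/OOX/XO.*; (2,2)=-1→XOX/O.X/XOO
ply 3, X at XOX/OOX/XO. | (2,2)=+1→XOX/OOX/XOX*
ply 4: XOX/OOX/XOX is terminal -1 (O); from XO./O.X/XO. depth 8

X winning at [XO./O.X/XO.]: True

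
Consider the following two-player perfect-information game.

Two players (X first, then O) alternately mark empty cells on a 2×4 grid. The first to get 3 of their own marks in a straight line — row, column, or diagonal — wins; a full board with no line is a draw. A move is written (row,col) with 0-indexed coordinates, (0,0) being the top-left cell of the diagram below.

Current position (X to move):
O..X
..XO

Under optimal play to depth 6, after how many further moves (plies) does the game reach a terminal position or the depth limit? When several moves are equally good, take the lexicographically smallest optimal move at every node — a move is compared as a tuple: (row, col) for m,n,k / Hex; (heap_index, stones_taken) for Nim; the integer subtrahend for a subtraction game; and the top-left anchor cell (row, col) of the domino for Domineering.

PV length from [O..X/..XO]: 4 plies

[O..X/..XO] X move#1: (0,1):+0/OX.X/..XO*, (0,2):+0/O.XX/..XO, (1,0):+0/O..X/X.XO, (1,1):+0/O..X/.XXO
[OX.X/..XO] O move#2: (0,2):+0/OXOX/..XO*, (1,0):-1/OX.X/O.XO, (1,1):-1/OX.X/.OXO
[OXOX/..XO] X move#3: (1,0):+0/OXOX/X.XO*, (1,1):+0/OXOX/.XXO
[OXOX/X.XO] O move#4: (1,1):+0/OXOX/XOXO*
[OXOX/XOXO] end (terminal +0, X#5); searched O..X/..XO to 6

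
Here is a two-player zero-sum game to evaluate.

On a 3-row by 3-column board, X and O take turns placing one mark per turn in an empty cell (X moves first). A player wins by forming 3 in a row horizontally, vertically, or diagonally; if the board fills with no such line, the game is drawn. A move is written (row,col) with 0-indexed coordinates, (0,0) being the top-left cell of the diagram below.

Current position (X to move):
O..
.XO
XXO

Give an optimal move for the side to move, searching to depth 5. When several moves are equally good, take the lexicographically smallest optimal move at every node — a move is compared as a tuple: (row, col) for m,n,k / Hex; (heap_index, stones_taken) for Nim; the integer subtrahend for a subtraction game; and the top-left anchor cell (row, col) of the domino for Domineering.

X's best at [O../.XO/XXO]: (0,1)

ply 1, X at O../.XO/XXO | (0,1)=+1→OX./.XO/XXO*; (0,2)=+1→O.X/.XO/XXO; (1,0)=-1→O../XXO/XXO
ply 2: OX./.XO/XXO is terminal -1 (O); from O../.XO/XXO depth 5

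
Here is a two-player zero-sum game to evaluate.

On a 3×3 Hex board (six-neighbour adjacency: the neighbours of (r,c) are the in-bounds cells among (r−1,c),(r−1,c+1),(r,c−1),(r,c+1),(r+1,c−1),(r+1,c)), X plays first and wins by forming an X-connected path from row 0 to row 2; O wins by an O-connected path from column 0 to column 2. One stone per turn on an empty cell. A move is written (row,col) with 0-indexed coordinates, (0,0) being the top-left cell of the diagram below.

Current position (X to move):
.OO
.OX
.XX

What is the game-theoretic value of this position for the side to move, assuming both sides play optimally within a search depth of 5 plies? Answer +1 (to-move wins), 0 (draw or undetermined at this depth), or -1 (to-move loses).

[.OO/.OX/.XX] X move#1: (0,0):-1/XOO/.OX/.XX*, (1,0):-1/.OO/XOX/.XX, (2,0):-1/.OO/.OX/XXX
[XOO/.OX/.XX] O move#2: (1,0):+1/XOO/OOX/.XX*, (2,0):+1/XOO/.OX/OXX
[XOO/OOX/.XX] end (terminal -1, X#3); searched .OO/.OX/.XX to 5

value(.OO/.OX/.XX, X) = -1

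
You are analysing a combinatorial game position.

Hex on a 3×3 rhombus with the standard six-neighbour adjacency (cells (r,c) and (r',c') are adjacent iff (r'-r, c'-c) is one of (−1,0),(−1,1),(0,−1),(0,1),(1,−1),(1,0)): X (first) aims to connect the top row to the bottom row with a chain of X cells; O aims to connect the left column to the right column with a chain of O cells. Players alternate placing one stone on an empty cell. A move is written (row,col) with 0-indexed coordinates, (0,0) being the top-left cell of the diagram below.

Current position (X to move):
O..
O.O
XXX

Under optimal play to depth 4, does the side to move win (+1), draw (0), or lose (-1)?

value(O../O.O/XXX, X) = +1

[O../O.O/XXX] X move#1: (0,1):-1/OX./O.O/XXX, (0,2):-1/O.X/O.O/XXX, (1,1):+1/O../OXO/XXX*
[O../OXO/XXX] O move#2: (0,1):-1/OO./OXO/XXX*, (0,2):-1/O.O/OXO/XXX
[OO./OXO/XXX] X move#3: (0,2):+1/OOX/OXO/XXX*
[OOX/OXO/XXX] end (terminal -1, O#4); searched O../O.O/XXX to 4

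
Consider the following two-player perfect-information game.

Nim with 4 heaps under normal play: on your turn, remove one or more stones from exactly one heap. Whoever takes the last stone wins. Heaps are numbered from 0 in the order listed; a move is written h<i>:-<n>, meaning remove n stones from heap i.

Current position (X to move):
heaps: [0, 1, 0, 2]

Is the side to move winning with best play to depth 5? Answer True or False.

X winning at [(0,1,0,2)]: True

ply 1, X at (0,1,0,2) | h1:-1=-1→(0,0,0,2); h3:-1=+1→(0,1,0,1)*; h3:-2=-1→(0,1,0,0)
ply 2, O at (0,1,0,1) | h1:-1=-1→(0,0,0,1)*; h3:-1=-1→(0,1,0,0)
ply 3, X at (0,0,0,1) | h3:-1=+1→(0,0,0,0)*
ply 4: (0,0,0,0) is terminal -1 (O); from (0,1,0,2) depth 5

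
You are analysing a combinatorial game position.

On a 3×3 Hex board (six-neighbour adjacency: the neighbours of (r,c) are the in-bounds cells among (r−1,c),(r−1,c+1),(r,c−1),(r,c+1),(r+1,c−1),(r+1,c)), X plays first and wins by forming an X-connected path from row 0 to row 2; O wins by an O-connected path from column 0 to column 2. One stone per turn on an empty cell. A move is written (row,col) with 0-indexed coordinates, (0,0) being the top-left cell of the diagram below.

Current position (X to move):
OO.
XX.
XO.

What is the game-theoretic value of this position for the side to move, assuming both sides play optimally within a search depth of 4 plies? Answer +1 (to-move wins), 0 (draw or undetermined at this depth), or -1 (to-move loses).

p1 X@[OO./XX./XO.]: (0,2)[OOX/XX./XO.]+1* (1,2)[OO./XXX/XO.]-1 (2,2)[OO./XX./XOX]-1
p2 O@[OOX/XX./XO.] terminal -1; root [OO./XX./XO.] d4

value(OO./XX./XO., X) = +1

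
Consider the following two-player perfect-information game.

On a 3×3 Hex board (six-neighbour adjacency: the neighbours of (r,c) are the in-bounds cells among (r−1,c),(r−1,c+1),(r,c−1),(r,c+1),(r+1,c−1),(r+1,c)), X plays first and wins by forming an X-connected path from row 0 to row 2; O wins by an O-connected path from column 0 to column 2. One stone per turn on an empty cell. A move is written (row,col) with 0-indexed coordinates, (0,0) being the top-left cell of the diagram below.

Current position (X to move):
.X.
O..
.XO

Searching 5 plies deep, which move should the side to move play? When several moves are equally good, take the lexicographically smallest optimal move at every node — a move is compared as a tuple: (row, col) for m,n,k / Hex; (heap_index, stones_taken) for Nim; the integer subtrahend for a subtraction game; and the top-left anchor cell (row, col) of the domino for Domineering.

X's best at [.X./O../.XO]: (0,2)

ply 1, X at .X./O../.XO | (0,0)=-1→XX./O../.XO; (0,2)=+1→.XX/O../.XO*; (1,1)=+1→.X./OX./.XO; (1,2)=+1→.X./O.X/.XO; (2,0)=-1→.X./O../XXO
ply 2, O at .XX/O../.XO | (0,0)=-1→OXX/O../.XO*; (1,1)=-1→.XX/OO./.XO; (1,2)=-1→.XX/O.O/.XO; (2,0)=-1→.XX/O../OXO
ply 3, X at OXX/O../.XO | (1,1)=+1→OXX/OX./.XO*; (1,2)=+1→OXX/O.X/.XO; (2,0)=+1→OXX/O../XXO
ply 4: OXX/OX./.XO is terminal -1 (O); from .X./O../.XO depth 5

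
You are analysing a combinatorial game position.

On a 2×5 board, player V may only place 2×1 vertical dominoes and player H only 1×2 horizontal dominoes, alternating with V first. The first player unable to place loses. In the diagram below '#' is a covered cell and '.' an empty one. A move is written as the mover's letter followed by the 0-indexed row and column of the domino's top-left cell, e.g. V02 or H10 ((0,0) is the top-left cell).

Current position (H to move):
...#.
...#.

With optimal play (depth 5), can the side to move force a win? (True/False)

ply 1, H at ...#./...#. | H00=-1→##.#./...#.*; H01=-1→.###./...#.; H10=-1→...#./##.#.; H11=-1→...#./.###.
ply 2, V at ##.#./...#. | V02=+1→####./..##.*; V04=-1→##.##/...##
ply 3, H at ####./..##. | H10=-1→####./####.*
ply 4, V at ####./####. | V04=+1→#####/#####*
ply 5: #####/##### is terminal -1 (H); from ...#./...#. depth 5

H winning at [...#./...#.]: False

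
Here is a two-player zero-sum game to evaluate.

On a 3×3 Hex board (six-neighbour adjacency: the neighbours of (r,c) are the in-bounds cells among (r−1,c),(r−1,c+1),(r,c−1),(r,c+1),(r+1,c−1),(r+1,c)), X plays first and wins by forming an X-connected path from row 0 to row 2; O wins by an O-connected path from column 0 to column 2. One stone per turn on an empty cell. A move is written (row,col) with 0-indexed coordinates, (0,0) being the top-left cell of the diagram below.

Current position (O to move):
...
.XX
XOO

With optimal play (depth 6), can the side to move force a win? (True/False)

ply 1, O at .../.XX/XOO | (0,0)=-1→O../.XX/XOO*; (0,1)=-1→.O./.XX/XOO; (0,2)=-1→..O/.XX/XOO; (1,0)=-1→.../OXX/XOO
ply 2, X at O../.XX/XOO | (0,1)=+1→OX./.XX/XOO*; (0,2)=+1→O.X/.XX/XOO; (1,0)=+1→O../XXX/XOO
ply 3: OX./.XX/XOO is terminal -1 (O); from .../.XX/XOO depth 6

O winning at [.../.XX/XOO]: False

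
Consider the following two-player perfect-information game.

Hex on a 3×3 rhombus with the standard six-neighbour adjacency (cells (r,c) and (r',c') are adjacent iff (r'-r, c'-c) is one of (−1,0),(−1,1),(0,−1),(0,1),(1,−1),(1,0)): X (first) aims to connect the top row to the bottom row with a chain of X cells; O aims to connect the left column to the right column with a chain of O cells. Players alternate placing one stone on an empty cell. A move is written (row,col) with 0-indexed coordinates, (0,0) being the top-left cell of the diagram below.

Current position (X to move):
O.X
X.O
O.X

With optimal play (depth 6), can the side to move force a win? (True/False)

ply 1, X at O.X/X.O/O.X | (0,1)=-1→OXX/X.O/O.X*; (1,1)=-1→O.X/XXO/O.X; (2,1)=-1→O.X/X.O/OXX
ply 2, O at OXX/X.O/O.X | (1,1)=+1→OXX/XOO/O.X*; (2,1)=+1→OXX/X.O/OOX
ply 3: OXX/XOO/O.X is terminal -1 (X); from O.X/X.O/O.X depth 6

X winning at [O.X/X.O/O.X]: False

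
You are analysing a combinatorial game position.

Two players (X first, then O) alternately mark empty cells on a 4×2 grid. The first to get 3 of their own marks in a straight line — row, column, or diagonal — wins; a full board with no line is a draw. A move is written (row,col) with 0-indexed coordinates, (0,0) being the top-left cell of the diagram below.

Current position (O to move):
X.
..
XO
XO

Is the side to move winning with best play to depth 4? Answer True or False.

O winning at [X./../XO/XO]: True

ply 1, O at X./../XO/XO | (0,1)=-1→XO/../XO/XO; (1,0)=+0→X./O./XO/XO; (1,1)=+1→X./.O/XO/XO*
ply 2: X./.O/XO/XO is terminal -1 (X); from X./../XO/XO depth 4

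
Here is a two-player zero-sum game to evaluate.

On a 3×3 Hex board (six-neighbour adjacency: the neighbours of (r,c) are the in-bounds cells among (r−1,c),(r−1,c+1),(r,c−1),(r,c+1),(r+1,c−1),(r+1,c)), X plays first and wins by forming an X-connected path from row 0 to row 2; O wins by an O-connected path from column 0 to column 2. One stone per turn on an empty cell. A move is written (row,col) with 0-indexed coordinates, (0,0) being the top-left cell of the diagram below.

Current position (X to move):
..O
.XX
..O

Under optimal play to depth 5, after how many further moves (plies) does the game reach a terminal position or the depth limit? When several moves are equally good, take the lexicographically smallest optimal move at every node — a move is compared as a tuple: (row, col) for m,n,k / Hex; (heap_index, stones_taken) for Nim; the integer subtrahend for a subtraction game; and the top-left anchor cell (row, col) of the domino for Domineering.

[..O/.XX/..O] X move#1: (0,0):+1/X.O/.XX/..O*, (0,1):+1/.XO/.XX/..O, (1,0):+1/..O/XXX/..O, (2,0):-1/..O/.XX/X.O, (2,1):-1/..O/.XX/.XO
[X.O/.XX/..O] O move#2: (0,1):-1/XOO/.XX/..O*, (1,0):-1/X.O/OXX/..O, (2,0):-1/X.O/.XX/O.O, (2,1):-1/X.O/.XX/.OO
[XOO/.XX/..O] X move#3: (1,0):+1/XOO/XXX/..O*, (2,0):-1/XOO/.XX/X.O, (2,1):-1/XOO/.XX/.XO
[XOO/XXX/..O] O move#4: (2,0):-1/XOO/XXX/O.O*, (2,1):-1/XOO/XXX/.OO
[XOO/XXX/O.O] X move#5: (2,1):+1/XOO/XXX/OXO*
[XOO/XXX/OXO] end (terminal -1, O#6); searched ..O/.XX/..O to 5

PV length from [..O/.XX/..O]: 5 plies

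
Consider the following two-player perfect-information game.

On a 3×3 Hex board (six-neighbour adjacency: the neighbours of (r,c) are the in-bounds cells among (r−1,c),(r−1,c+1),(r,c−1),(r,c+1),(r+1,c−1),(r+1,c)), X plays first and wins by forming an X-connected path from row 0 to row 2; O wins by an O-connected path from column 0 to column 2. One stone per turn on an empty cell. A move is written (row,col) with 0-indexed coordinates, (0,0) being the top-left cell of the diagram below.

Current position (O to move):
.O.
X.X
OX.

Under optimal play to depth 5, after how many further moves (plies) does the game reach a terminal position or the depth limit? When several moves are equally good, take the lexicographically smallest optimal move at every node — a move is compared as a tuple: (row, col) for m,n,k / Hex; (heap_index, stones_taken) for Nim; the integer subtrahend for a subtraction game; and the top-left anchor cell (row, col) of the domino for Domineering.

PV length from [.O./X.X/OX.]: 3 plies

ply 1, O at .O./X.X/OX. | (0,0)=-1→OO./X.X/OX.; (0,2)=+1→.OO/X.X/OX.*; (1,1)=-1→.O./XOX/OX.; (2,2)=-1→.O./X.X/OXO
ply 2, X at .OO/X.X/OX. | (0,0)=-1→XOO/X.X/OX.*; (1,1)=-1→.OO/XXX/OX.; (2,2)=-1→.OO/X.X/OXX
ply 3, O at XOO/X.X/OX. | (1,1)=+1→XOO/XOX/OX.*; (2,2)=-1→XOO/X.X/OXO
ply 4: XOO/XOX/OX. is terminal -1 (X); from .O./X.X/OX. depth 5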